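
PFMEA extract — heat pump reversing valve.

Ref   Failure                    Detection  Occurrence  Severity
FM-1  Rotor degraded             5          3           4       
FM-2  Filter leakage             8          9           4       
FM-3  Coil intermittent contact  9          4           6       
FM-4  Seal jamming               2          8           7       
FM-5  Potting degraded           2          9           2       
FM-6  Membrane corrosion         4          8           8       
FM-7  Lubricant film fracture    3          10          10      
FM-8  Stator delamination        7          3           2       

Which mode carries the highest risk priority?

FM-7

RPN = Severity × Occurrence × Detection:
  FM-1: 4 × 3 × 5 = 60
  FM-2: 4 × 9 × 8 = 288
  FM-3: 6 × 4 × 9 = 216
  FM-4: 7 × 8 × 2 = 112
  FM-5: 2 × 9 × 2 = 36
  FM-6: 8 × 8 × 4 = 256
  FM-7: 10 × 10 × 3 = 300
  FM-8: 2 × 3 × 7 = 42
Highest RPN is 300 → FM-7.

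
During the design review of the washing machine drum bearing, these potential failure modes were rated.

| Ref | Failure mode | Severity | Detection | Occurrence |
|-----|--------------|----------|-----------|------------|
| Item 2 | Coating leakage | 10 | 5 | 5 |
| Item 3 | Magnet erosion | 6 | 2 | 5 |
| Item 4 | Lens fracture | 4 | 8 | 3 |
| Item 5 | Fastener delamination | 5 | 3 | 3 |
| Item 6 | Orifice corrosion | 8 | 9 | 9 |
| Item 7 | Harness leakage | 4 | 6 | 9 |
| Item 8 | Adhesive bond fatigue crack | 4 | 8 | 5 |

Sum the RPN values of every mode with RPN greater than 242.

RPN = Severity × Occurrence × Detection:
  Item 2: 10 × 5 × 5 = 250
  Item 3: 6 × 5 × 2 = 60
  Item 4: 4 × 3 × 8 = 96
  Item 5: 5 × 3 × 3 = 45
  Item 6: 8 × 9 × 9 = 648
  Item 7: 4 × 9 × 6 = 216
  Item 8: 4 × 5 × 8 = 160
RPN > 242: Item 2 (250), Item 6 (648).
Sum: 250 + 648 = 898.

898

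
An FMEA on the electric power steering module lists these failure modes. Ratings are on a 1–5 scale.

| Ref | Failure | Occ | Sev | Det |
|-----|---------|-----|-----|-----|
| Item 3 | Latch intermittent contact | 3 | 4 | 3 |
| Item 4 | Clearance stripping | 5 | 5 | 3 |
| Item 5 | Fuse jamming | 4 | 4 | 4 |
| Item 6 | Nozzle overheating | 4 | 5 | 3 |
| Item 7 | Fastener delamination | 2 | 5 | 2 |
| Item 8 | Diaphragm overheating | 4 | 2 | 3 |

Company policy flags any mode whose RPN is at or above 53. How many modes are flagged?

3

RPN = Severity × Occurrence × Detection:
  Item 3: 4 × 3 × 3 = 36
  Item 4: 5 × 5 × 3 = 75
  Item 5: 4 × 4 × 4 = 64
  Item 6: 5 × 4 × 3 = 60
  Item 7: 5 × 2 × 2 = 20
  Item 8: 2 × 4 × 3 = 24
Modes with RPN ≥ 53: Item 4 (75), Item 5 (64), Item 6 (60) → 3.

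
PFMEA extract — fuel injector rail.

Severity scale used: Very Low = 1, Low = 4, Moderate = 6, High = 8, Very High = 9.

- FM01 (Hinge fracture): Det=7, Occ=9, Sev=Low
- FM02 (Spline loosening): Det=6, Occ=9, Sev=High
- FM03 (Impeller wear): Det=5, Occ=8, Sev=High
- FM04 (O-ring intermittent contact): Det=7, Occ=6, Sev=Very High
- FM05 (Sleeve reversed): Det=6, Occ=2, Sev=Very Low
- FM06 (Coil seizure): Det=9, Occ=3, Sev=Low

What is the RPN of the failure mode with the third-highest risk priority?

320

RPN = Severity × Occurrence × Detection:
  FM01: 4 × 9 × 7 = 252
  FM02: 8 × 9 × 6 = 432
  FM03: 8 × 8 × 5 = 320
  FM04: 9 × 6 × 7 = 378
  FM05: 1 × 2 × 6 = 12
  FM06: 4 × 3 × 9 = 108
Sorted descending: 432, 378, 320, 252, 108, 12.
The third-highest RPN is 320 (FM03).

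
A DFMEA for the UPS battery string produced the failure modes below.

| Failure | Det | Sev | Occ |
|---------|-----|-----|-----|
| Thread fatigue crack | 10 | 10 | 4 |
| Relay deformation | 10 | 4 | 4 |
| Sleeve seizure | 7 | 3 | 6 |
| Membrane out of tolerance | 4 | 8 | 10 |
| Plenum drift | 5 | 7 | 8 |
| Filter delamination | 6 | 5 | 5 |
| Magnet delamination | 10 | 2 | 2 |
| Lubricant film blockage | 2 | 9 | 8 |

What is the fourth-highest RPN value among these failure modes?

160

RPN = Severity × Occurrence × Detection:
  Thread fatigue crack: 10 × 4 × 10 = 400
  Relay deformation: 4 × 4 × 10 = 160
  Sleeve seizure: 3 × 6 × 7 = 126
  Membrane out of tolerance: 8 × 10 × 4 = 320
  Plenum drift: 7 × 8 × 5 = 280
  Filter delamination: 5 × 5 × 6 = 150
  Magnet delamination: 2 × 2 × 10 = 40
  Lubricant film blockage: 9 × 8 × 2 = 144
Sorted descending: 400, 320, 280, 160, 150, 144, 126, 40.
The fourth-highest RPN is 160 (Relay deformation).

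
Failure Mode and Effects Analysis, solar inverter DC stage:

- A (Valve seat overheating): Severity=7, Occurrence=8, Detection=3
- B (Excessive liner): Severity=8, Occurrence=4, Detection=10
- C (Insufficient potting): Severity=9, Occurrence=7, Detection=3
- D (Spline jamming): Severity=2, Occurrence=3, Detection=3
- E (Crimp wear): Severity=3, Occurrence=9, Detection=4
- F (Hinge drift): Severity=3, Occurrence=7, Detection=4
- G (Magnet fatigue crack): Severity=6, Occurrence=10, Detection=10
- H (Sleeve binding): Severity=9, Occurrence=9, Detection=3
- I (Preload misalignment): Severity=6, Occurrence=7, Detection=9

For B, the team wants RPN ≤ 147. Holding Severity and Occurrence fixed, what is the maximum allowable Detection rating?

4

B: S=8, O=4, D=10 → current RPN = 320.
Fixed product = 32. Need 32 × D ≤ 147, so D ≤ 147/32 = 4.59.
Maximum integer Detection rating = 4 (gives RPN 128; D=5 would give 160 > 147).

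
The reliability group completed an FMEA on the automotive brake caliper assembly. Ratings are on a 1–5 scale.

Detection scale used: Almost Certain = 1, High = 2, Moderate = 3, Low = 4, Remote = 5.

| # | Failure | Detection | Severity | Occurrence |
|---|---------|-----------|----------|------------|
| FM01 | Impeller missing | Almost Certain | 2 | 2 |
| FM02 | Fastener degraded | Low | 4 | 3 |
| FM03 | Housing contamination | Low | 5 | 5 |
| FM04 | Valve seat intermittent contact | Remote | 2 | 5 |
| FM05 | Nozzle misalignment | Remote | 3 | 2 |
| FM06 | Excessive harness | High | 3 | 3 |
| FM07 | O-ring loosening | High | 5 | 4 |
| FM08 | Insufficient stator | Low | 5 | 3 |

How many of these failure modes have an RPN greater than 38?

5

RPN = Severity × Occurrence × Detection:
  FM01: 2 × 2 × 1 = 4
  FM02: 4 × 3 × 4 = 48
  FM03: 5 × 5 × 4 = 100
  FM04: 2 × 5 × 5 = 50
  FM05: 3 × 2 × 5 = 30
  FM06: 3 × 3 × 2 = 18
  FM07: 5 × 4 × 2 = 40
  FM08: 5 × 3 × 4 = 60
Modes with RPN > 38: FM02 (48), FM03 (100), FM04 (50), FM07 (40), FM08 (60) → 5.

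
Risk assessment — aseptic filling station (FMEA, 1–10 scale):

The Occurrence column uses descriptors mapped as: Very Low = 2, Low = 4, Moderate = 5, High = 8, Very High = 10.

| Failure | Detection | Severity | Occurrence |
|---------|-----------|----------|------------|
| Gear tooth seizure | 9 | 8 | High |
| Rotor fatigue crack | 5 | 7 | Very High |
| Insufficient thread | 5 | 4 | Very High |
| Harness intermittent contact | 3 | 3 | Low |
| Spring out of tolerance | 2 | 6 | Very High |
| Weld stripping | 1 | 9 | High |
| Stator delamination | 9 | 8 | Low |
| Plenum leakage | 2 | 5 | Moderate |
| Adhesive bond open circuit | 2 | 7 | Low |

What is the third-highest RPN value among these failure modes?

288

RPN = Severity × Occurrence × Detection:
  Gear tooth seizure: 8 × 8 × 9 = 576
  Rotor fatigue crack: 7 × 10 × 5 = 350
  Insufficient thread: 4 × 10 × 5 = 200
  Harness intermittent contact: 3 × 4 × 3 = 36
  Spring out of tolerance: 6 × 10 × 2 = 120
  Weld stripping: 9 × 8 × 1 = 72
  Stator delamination: 8 × 4 × 9 = 288
  Plenum leakage: 5 × 5 × 2 = 50
  Adhesive bond open circuit: 7 × 4 × 2 = 56
Sorted descending: 576, 350, 288, 200, 120, 72, 56, 50, 36.
The third-highest RPN is 288 (Stator delamination).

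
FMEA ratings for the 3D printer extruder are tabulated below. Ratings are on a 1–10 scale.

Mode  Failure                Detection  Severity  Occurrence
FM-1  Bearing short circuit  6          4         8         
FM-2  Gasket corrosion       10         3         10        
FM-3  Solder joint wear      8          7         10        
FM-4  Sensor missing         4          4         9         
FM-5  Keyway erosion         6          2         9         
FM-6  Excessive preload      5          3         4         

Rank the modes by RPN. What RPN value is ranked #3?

192

RPN = Severity × Occurrence × Detection:
  FM-1: 4 × 8 × 6 = 192
  FM-2: 3 × 10 × 10 = 300
  FM-3: 7 × 10 × 8 = 560
  FM-4: 4 × 9 × 4 = 144
  FM-5: 2 × 9 × 6 = 108
  FM-6: 3 × 4 × 5 = 60
Sorted descending: 560, 300, 192, 144, 108, 60.
The third-highest RPN is 192 (FM-1).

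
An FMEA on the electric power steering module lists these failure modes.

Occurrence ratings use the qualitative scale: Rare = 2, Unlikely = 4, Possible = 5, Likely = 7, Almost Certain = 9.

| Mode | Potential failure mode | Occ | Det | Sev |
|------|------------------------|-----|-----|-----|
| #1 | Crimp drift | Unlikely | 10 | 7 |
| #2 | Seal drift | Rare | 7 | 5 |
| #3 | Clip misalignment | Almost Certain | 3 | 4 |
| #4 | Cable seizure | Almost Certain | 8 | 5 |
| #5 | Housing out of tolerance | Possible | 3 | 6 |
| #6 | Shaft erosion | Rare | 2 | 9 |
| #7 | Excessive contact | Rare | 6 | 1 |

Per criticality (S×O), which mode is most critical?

#4

Criticality = Severity × Occurrence:
  #1: 7 × 4 = 28
  #2: 5 × 2 = 10
  #3: 4 × 9 = 36
  #4: 5 × 9 = 45
  #5: 6 × 5 = 30
  #6: 9 × 2 = 18
  #7: 1 × 2 = 2
Highest criticality is 45 → #4.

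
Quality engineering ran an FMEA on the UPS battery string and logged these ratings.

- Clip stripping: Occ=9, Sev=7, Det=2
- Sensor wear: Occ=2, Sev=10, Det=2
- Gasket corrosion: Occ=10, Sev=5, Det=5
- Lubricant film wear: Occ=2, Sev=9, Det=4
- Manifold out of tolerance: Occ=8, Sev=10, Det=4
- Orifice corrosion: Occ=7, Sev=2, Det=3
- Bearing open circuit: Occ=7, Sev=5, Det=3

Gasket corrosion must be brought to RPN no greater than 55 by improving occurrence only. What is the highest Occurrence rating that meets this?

Gasket corrosion: S=5, O=10, D=5 → current RPN = 250.
Fixed product = 25. Need 25 × O ≤ 55, so O ≤ 55/25 = 2.20.
Maximum integer Occurrence rating = 2 (gives RPN 50; O=3 would give 75 > 55).

2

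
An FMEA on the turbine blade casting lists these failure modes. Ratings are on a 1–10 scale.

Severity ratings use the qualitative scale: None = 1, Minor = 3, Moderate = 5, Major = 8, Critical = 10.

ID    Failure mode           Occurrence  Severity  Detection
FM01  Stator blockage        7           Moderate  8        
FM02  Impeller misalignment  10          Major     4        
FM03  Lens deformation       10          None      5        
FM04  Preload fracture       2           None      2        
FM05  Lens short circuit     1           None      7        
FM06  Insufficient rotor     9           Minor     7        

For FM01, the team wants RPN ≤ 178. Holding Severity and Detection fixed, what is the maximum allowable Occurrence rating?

FM01: S=5, O=7, D=8 → current RPN = 280.
Fixed product = 40. Need 40 × O ≤ 178, so O ≤ 178/40 = 4.45.
Maximum integer Occurrence rating = 4 (gives RPN 160; O=5 would give 200 > 178).

4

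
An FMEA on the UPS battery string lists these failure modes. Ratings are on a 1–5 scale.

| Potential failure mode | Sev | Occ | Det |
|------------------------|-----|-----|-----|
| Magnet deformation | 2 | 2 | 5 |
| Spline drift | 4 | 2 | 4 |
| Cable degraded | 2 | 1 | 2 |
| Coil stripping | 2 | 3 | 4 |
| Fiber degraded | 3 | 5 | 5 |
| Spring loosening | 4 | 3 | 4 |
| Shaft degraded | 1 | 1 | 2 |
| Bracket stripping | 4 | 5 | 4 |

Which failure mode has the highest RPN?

RPN = Severity × Occurrence × Detection:
  Magnet deformation: 2 × 2 × 5 = 20
  Spline drift: 4 × 2 × 4 = 32
  Cable degraded: 2 × 1 × 2 = 4
  Coil stripping: 2 × 3 × 4 = 24
  Fiber degraded: 3 × 5 × 5 = 75
  Spring loosening: 4 × 3 × 4 = 48
  Shaft degraded: 1 × 1 × 2 = 2
  Bracket stripping: 4 × 5 × 4 = 80
Highest RPN is 80 → Bracket stripping.

Bracket stripping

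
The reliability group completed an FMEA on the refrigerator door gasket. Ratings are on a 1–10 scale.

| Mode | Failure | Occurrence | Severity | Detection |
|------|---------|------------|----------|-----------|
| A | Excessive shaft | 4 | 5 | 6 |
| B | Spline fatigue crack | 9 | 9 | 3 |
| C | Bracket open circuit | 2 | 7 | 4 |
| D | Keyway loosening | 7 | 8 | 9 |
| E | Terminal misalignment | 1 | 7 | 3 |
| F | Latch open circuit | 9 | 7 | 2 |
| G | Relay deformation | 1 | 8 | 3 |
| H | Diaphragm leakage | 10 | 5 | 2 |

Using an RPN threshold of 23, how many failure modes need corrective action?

RPN = Severity × Occurrence × Detection:
  A: 5 × 4 × 6 = 120
  B: 9 × 9 × 3 = 243
  C: 7 × 2 × 4 = 56
  D: 8 × 7 × 9 = 504
  E: 7 × 1 × 3 = 21
  F: 7 × 9 × 2 = 126
  G: 8 × 1 × 3 = 24
  H: 5 × 10 × 2 = 100
Modes with RPN ≥ 23: A (120), B (243), C (56), D (504), F (126), G (24), H (100) → 7.

7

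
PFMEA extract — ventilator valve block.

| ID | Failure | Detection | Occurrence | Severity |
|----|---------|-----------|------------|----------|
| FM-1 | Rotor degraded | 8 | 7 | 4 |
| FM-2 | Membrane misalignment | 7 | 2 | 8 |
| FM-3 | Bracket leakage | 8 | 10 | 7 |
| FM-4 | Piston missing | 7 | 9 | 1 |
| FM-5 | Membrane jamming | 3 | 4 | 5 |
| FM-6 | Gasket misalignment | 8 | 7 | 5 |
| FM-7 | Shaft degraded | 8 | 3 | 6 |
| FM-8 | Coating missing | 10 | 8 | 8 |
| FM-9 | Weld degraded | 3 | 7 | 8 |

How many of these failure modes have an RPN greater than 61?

RPN = Severity × Occurrence × Detection:
  FM-1: 4 × 7 × 8 = 224
  FM-2: 8 × 2 × 7 = 112
  FM-3: 7 × 10 × 8 = 560
  FM-4: 1 × 9 × 7 = 63
  FM-5: 5 × 4 × 3 = 60
  FM-6: 5 × 7 × 8 = 280
  FM-7: 6 × 3 × 8 = 144
  FM-8: 8 × 8 × 10 = 640
  FM-9: 8 × 7 × 3 = 168
Modes with RPN > 61: FM-1 (224), FM-2 (112), FM-3 (560), FM-4 (63), FM-6 (280), FM-7 (144), FM-8 (640), FM-9 (168) → 8.

8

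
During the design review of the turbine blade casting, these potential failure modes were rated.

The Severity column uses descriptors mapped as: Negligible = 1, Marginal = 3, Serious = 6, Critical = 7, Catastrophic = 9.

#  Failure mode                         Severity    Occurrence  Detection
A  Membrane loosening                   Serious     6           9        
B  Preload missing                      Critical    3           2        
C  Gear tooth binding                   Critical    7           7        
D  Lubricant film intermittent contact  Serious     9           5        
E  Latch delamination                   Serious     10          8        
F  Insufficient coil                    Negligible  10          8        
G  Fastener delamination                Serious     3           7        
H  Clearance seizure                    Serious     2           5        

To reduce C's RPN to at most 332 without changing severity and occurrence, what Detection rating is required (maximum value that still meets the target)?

6

C: S=7, O=7, D=7 → current RPN = 343.
Fixed product = 49. Need 49 × D ≤ 332, so D ≤ 332/49 = 6.78.
Maximum integer Detection rating = 6 (gives RPN 294; D=7 would give 343 > 332).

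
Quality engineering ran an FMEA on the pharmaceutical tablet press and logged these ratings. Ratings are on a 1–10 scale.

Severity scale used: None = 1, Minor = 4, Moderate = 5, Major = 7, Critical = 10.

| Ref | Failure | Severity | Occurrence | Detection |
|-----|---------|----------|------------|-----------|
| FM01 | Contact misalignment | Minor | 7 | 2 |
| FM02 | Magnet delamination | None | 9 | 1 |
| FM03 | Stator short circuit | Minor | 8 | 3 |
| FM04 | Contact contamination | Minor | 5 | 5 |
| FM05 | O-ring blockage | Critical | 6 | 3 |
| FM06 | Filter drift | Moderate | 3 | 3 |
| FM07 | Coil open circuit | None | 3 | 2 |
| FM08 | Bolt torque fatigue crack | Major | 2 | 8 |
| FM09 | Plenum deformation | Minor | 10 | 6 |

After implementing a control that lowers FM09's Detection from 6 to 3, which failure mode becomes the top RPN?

FM05

RPN = Severity × Occurrence × Detection:
  FM01: 4 × 7 × 2 = 56
  FM02: 1 × 9 × 1 = 9
  FM03: 4 × 8 × 3 = 96
  FM04: 4 × 5 × 5 = 100
  FM05: 10 × 6 × 3 = 180
  FM06: 5 × 3 × 3 = 45
  FM07: 1 × 3 × 2 = 6
  FM08: 7 × 2 × 8 = 112
  FM09: 4 × 10 × 6 = 240
After action: FM09 → 4 × 10 × 3 = 120.
Revised RPNs: FM05=180, FM09=120, FM08=112, FM04=100, FM03=96, FM01=56, FM06=45, FM02=9, FM07=6.
Highest is now FM05 (180).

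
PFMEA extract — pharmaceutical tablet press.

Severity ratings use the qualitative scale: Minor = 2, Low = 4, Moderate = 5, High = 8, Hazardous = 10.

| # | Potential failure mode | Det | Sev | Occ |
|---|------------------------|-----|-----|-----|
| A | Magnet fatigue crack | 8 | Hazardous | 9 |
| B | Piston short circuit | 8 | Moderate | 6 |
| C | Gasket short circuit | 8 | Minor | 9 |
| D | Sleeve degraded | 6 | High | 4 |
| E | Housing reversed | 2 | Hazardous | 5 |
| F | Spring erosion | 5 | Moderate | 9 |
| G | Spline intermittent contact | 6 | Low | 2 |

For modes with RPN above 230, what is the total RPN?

960

RPN = Severity × Occurrence × Detection:
  A: 10 × 9 × 8 = 720
  B: 5 × 6 × 8 = 240
  C: 2 × 9 × 8 = 144
  D: 8 × 4 × 6 = 192
  E: 10 × 5 × 2 = 100
  F: 5 × 9 × 5 = 225
  G: 4 × 2 × 6 = 48
RPN > 230: A (720), B (240).
Sum: 720 + 240 = 960.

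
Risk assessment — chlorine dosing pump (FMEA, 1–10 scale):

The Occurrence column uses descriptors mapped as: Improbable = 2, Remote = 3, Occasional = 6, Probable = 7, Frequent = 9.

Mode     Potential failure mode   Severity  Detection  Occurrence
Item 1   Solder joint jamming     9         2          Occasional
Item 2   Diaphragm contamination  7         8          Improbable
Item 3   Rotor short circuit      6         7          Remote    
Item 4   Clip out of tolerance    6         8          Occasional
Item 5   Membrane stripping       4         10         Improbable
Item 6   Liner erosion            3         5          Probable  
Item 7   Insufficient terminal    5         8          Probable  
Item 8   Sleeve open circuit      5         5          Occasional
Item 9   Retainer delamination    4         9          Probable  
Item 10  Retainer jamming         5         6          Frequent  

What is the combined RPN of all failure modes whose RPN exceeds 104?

RPN = Severity × Occurrence × Detection:
  Item 1: 9 × 6 × 2 = 108
  Item 2: 7 × 2 × 8 = 112
  Item 3: 6 × 3 × 7 = 126
  Item 4: 6 × 6 × 8 = 288
  Item 5: 4 × 2 × 10 = 80
  Item 6: 3 × 7 × 5 = 105
  Item 7: 5 × 7 × 8 = 280
  Item 8: 5 × 6 × 5 = 150
  Item 9: 4 × 7 × 9 = 252
  Item 10: 5 × 9 × 6 = 270
RPN > 104: Item 1 (108), Item 2 (112), Item 3 (126), Item 4 (288), Item 6 (105), Item 7 (280), Item 8 (150), Item 9 (252), Item 10 (270).
Sum: 108 + 112 + 126 + 288 + 105 + 280 + 150 + 252 + 270 = 1691.

1691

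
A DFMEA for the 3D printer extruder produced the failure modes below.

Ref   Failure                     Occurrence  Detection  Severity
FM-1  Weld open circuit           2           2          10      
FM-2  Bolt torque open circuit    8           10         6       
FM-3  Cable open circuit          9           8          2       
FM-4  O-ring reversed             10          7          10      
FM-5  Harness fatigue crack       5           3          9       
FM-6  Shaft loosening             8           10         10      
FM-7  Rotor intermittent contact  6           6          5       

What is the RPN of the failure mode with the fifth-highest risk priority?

RPN = Severity × Occurrence × Detection:
  FM-1: 10 × 2 × 2 = 40
  FM-2: 6 × 8 × 10 = 480
  FM-3: 2 × 9 × 8 = 144
  FM-4: 10 × 10 × 7 = 700
  FM-5: 9 × 5 × 3 = 135
  FM-6: 10 × 8 × 10 = 800
  FM-7: 5 × 6 × 6 = 180
Sorted descending: 800, 700, 480, 180, 144, 135, 40.
The fifth-highest RPN is 144 (FM-3).

144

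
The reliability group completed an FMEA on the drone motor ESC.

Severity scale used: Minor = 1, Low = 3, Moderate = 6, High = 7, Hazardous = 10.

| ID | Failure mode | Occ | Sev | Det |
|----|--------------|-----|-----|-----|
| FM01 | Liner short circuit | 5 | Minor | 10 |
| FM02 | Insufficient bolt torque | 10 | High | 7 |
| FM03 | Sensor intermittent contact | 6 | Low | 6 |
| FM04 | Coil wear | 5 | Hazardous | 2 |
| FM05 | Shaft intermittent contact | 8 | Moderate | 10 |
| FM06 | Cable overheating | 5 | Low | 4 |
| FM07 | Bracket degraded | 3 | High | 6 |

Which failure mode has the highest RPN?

FM02

RPN = Severity × Occurrence × Detection:
  FM01: 1 × 5 × 10 = 50
  FM02: 7 × 10 × 7 = 490
  FM03: 3 × 6 × 6 = 108
  FM04: 10 × 5 × 2 = 100
  FM05: 6 × 8 × 10 = 480
  FM06: 3 × 5 × 4 = 60
  FM07: 7 × 3 × 6 = 126
Highest RPN is 490 → FM02.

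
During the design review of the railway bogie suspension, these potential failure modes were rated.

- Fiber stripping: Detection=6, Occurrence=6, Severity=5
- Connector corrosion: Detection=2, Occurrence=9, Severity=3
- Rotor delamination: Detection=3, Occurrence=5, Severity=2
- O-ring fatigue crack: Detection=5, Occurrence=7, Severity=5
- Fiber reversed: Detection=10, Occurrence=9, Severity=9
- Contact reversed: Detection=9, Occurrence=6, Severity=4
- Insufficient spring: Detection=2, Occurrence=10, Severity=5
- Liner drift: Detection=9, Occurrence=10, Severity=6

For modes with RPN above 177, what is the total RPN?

RPN = Severity × Occurrence × Detection:
  Fiber stripping: 5 × 6 × 6 = 180
  Connector corrosion: 3 × 9 × 2 = 54
  Rotor delamination: 2 × 5 × 3 = 30
  O-ring fatigue crack: 5 × 7 × 5 = 175
  Fiber reversed: 9 × 9 × 10 = 810
  Contact reversed: 4 × 6 × 9 = 216
  Insufficient spring: 5 × 10 × 2 = 100
  Liner drift: 6 × 10 × 9 = 540
RPN > 177: Fiber stripping (180), Fiber reversed (810), Contact reversed (216), Liner drift (540).
Sum: 180 + 810 + 216 + 540 = 1746.

1746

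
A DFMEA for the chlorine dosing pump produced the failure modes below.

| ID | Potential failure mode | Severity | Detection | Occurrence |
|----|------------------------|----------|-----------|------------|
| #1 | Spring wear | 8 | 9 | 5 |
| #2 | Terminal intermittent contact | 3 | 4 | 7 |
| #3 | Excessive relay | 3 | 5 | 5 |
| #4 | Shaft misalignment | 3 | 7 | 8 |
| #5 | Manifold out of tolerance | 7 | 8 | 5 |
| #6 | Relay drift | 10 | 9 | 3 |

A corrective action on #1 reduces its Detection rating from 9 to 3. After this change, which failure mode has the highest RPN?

RPN = Severity × Occurrence × Detection:
  #1: 8 × 5 × 9 = 360
  #2: 3 × 7 × 4 = 84
  #3: 3 × 5 × 5 = 75
  #4: 3 × 8 × 7 = 168
  #5: 7 × 5 × 8 = 280
  #6: 10 × 3 × 9 = 270
After action: #1 → 8 × 5 × 3 = 120.
Revised RPNs: #5=280, #6=270, #4=168, #1=120, #2=84, #3=75.
Highest is now #5 (280).

#5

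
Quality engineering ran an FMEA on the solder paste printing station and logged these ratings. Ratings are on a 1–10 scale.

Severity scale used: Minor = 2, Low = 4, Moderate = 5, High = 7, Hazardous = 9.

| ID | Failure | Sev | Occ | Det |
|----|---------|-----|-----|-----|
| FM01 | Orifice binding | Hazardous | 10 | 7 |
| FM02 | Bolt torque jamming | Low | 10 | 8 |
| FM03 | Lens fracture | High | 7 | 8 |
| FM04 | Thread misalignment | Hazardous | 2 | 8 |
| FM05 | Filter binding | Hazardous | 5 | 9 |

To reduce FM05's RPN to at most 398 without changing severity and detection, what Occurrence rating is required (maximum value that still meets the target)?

4

FM05: S=9, O=5, D=9 → current RPN = 405.
Fixed product = 81. Need 81 × O ≤ 398, so O ≤ 398/81 = 4.91.
Maximum integer Occurrence rating = 4 (gives RPN 324; O=5 would give 405 > 398).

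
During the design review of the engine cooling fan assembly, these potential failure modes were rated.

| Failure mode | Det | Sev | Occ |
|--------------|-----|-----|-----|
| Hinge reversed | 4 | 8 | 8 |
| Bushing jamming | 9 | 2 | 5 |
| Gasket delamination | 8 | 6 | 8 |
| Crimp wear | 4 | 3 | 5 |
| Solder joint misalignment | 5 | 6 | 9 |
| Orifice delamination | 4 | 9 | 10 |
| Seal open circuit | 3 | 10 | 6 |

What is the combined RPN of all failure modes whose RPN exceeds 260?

RPN = Severity × Occurrence × Detection:
  Hinge reversed: 8 × 8 × 4 = 256
  Bushing jamming: 2 × 5 × 9 = 90
  Gasket delamination: 6 × 8 × 8 = 384
  Crimp wear: 3 × 5 × 4 = 60
  Solder joint misalignment: 6 × 9 × 5 = 270
  Orifice delamination: 9 × 10 × 4 = 360
  Seal open circuit: 10 × 6 × 3 = 180
RPN > 260: Gasket delamination (384), Solder joint misalignment (270), Orifice delamination (360).
Sum: 384 + 270 + 360 = 1014.

1014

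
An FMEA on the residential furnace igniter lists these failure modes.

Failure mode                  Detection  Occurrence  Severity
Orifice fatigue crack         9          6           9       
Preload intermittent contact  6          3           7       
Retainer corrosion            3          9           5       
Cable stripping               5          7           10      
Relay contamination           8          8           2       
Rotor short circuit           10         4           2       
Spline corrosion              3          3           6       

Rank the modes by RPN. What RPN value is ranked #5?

RPN = Severity × Occurrence × Detection:
  Orifice fatigue crack: 9 × 6 × 9 = 486
  Preload intermittent contact: 7 × 3 × 6 = 126
  Retainer corrosion: 5 × 9 × 3 = 135
  Cable stripping: 10 × 7 × 5 = 350
  Relay contamination: 2 × 8 × 8 = 128
  Rotor short circuit: 2 × 4 × 10 = 80
  Spline corrosion: 6 × 3 × 3 = 54
Sorted descending: 486, 350, 135, 128, 126, 80, 54.
The fifth-highest RPN is 126 (Preload intermittent contact).

126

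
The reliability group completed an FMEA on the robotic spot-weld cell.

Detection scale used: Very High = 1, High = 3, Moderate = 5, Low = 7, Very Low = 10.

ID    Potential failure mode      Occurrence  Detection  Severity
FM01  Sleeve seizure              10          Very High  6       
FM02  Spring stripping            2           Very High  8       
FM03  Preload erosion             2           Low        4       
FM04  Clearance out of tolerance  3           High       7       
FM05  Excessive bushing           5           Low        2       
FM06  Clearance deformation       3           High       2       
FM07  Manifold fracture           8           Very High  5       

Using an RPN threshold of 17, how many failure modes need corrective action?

RPN = Severity × Occurrence × Detection:
  FM01: 6 × 10 × 1 = 60
  FM02: 8 × 2 × 1 = 16
  FM03: 4 × 2 × 7 = 56
  FM04: 7 × 3 × 3 = 63
  FM05: 2 × 5 × 7 = 70
  FM06: 2 × 3 × 3 = 18
  FM07: 5 × 8 × 1 = 40
Modes with RPN ≥ 17: FM01 (60), FM03 (56), FM04 (63), FM05 (70), FM06 (18), FM07 (40) → 6.

6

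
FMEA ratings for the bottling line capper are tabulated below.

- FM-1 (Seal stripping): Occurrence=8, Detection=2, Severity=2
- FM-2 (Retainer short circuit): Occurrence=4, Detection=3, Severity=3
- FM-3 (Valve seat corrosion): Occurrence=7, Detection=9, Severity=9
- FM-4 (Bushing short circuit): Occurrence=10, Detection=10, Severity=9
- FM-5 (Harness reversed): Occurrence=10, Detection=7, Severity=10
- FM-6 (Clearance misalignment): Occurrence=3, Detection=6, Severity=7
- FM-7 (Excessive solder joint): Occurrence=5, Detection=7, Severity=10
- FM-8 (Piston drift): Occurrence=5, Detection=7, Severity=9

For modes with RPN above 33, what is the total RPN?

2994

RPN = Severity × Occurrence × Detection:
  FM-1: 2 × 8 × 2 = 32
  FM-2: 3 × 4 × 3 = 36
  FM-3: 9 × 7 × 9 = 567
  FM-4: 9 × 10 × 10 = 900
  FM-5: 10 × 10 × 7 = 700
  FM-6: 7 × 3 × 6 = 126
  FM-7: 10 × 5 × 7 = 350
  FM-8: 9 × 5 × 7 = 315
RPN > 33: FM-2 (36), FM-3 (567), FM-4 (900), FM-5 (700), FM-6 (126), FM-7 (350), FM-8 (315).
Sum: 36 + 567 + 900 + 700 + 126 + 350 + 315 = 2994.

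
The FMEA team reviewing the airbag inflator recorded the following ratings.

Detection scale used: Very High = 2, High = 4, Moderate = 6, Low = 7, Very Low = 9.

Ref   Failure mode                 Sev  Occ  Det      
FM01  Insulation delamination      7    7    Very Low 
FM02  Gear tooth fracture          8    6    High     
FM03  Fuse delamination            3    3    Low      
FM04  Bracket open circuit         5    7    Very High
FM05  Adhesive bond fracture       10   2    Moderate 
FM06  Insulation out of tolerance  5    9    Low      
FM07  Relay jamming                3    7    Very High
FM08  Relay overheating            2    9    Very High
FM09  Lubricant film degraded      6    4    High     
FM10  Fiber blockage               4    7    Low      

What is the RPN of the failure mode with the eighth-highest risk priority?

63

RPN = Severity × Occurrence × Detection:
  FM01: 7 × 7 × 9 = 441
  FM02: 8 × 6 × 4 = 192
  FM03: 3 × 3 × 7 = 63
  FM04: 5 × 7 × 2 = 70
  FM05: 10 × 2 × 6 = 120
  FM06: 5 × 9 × 7 = 315
  FM07: 3 × 7 × 2 = 42
  FM08: 2 × 9 × 2 = 36
  FM09: 6 × 4 × 4 = 96
  FM10: 4 × 7 × 7 = 196
Sorted descending: 441, 315, 196, 192, 120, 96, 70, 63, 42, 36.
The eighth-highest RPN is 63 (FM03).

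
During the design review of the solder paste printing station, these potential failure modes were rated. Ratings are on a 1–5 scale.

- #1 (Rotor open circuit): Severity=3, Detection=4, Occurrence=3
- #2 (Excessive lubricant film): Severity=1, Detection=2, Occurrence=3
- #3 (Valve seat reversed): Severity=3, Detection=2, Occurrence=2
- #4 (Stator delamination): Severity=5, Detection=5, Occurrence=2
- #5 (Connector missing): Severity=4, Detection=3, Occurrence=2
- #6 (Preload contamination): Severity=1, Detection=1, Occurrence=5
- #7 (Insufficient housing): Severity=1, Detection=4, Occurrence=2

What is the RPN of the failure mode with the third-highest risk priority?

24

RPN = Severity × Occurrence × Detection:
  #1: 3 × 3 × 4 = 36
  #2: 1 × 3 × 2 = 6
  #3: 3 × 2 × 2 = 12
  #4: 5 × 2 × 5 = 50
  #5: 4 × 2 × 3 = 24
  #6: 1 × 5 × 1 = 5
  #7: 1 × 2 × 4 = 8
Sorted descending: 50, 36, 24, 12, 8, 6, 5.
The third-highest RPN is 24 (#5).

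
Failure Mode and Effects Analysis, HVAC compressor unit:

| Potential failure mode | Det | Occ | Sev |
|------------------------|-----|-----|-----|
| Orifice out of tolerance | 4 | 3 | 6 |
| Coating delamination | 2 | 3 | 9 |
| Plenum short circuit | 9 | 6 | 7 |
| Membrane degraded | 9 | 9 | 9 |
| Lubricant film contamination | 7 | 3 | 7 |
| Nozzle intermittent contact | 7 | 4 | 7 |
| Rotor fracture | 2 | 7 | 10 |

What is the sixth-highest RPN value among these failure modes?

72

RPN = Severity × Occurrence × Detection:
  Orifice out of tolerance: 6 × 3 × 4 = 72
  Coating delamination: 9 × 3 × 2 = 54
  Plenum short circuit: 7 × 6 × 9 = 378
  Membrane degraded: 9 × 9 × 9 = 729
  Lubricant film contamination: 7 × 3 × 7 = 147
  Nozzle intermittent contact: 7 × 4 × 7 = 196
  Rotor fracture: 10 × 7 × 2 = 140
Sorted descending: 729, 378, 196, 147, 140, 72, 54.
The sixth-highest RPN is 72 (Orifice out of tolerance).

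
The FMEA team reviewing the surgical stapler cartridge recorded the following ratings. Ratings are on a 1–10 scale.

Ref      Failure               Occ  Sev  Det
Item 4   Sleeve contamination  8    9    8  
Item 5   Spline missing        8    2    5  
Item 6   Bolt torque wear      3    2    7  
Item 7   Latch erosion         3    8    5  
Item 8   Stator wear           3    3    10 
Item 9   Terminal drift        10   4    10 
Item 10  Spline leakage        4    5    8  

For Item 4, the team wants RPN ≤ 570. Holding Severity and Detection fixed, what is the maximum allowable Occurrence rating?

Item 4: S=9, O=8, D=8 → current RPN = 576.
Fixed product = 72. Need 72 × O ≤ 570, so O ≤ 570/72 = 7.92.
Maximum integer Occurrence rating = 7 (gives RPN 504; O=8 would give 576 > 570).

7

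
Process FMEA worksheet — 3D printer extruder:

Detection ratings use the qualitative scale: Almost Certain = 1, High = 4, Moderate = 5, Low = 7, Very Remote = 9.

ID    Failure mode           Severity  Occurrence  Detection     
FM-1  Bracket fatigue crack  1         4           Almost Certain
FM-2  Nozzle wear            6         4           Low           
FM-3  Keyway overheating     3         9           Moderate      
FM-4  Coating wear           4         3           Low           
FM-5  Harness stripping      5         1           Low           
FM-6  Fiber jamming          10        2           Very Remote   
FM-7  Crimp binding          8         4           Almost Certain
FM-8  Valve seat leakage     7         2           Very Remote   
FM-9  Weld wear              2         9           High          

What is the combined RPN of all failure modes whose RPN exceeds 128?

RPN = Severity × Occurrence × Detection:
  FM-1: 1 × 4 × 1 = 4
  FM-2: 6 × 4 × 7 = 168
  FM-3: 3 × 9 × 5 = 135
  FM-4: 4 × 3 × 7 = 84
  FM-5: 5 × 1 × 7 = 35
  FM-6: 10 × 2 × 9 = 180
  FM-7: 8 × 4 × 1 = 32
  FM-8: 7 × 2 × 9 = 126
  FM-9: 2 × 9 × 4 = 72
RPN > 128: FM-2 (168), FM-3 (135), FM-6 (180).
Sum: 168 + 135 + 180 = 483.

483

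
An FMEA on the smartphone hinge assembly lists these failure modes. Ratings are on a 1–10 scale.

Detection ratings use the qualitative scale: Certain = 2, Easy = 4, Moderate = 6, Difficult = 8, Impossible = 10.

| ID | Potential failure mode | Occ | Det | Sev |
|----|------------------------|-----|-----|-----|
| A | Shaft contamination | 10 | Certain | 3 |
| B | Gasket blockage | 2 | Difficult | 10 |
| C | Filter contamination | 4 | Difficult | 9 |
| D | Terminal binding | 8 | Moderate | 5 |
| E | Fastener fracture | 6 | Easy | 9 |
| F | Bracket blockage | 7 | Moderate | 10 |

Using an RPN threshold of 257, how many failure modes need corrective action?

2

RPN = Severity × Occurrence × Detection:
  A: 3 × 10 × 2 = 60
  B: 10 × 2 × 8 = 160
  C: 9 × 4 × 8 = 288
  D: 5 × 8 × 6 = 240
  E: 9 × 6 × 4 = 216
  F: 10 × 7 × 6 = 420
Modes with RPN ≥ 257: C (288), F (420) → 2.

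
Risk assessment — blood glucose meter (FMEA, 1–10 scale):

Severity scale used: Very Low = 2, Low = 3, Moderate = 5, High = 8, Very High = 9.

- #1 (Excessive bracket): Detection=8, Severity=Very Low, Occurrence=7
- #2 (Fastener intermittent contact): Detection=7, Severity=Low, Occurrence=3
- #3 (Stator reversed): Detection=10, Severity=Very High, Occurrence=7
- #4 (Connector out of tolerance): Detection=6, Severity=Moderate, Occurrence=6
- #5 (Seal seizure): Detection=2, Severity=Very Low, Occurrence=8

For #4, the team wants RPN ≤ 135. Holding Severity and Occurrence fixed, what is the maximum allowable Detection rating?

4

#4: S=5, O=6, D=6 → current RPN = 180.
Fixed product = 30. Need 30 × D ≤ 135, so D ≤ 135/30 = 4.50.
Maximum integer Detection rating = 4 (gives RPN 120; D=5 would give 150 > 135).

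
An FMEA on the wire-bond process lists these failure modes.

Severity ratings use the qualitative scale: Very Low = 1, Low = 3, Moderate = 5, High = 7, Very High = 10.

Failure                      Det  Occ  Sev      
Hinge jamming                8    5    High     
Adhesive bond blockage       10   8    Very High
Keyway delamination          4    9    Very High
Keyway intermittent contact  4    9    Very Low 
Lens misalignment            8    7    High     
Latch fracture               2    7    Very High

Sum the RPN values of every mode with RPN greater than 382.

1192

RPN = Severity × Occurrence × Detection:
  Hinge jamming: 7 × 5 × 8 = 280
  Adhesive bond blockage: 10 × 8 × 10 = 800
  Keyway delamination: 10 × 9 × 4 = 360
  Keyway intermittent contact: 1 × 9 × 4 = 36
  Lens misalignment: 7 × 7 × 8 = 392
  Latch fracture: 10 × 7 × 2 = 140
RPN > 382: Adhesive bond blockage (800), Lens misalignment (392).
Sum: 800 + 392 = 1192.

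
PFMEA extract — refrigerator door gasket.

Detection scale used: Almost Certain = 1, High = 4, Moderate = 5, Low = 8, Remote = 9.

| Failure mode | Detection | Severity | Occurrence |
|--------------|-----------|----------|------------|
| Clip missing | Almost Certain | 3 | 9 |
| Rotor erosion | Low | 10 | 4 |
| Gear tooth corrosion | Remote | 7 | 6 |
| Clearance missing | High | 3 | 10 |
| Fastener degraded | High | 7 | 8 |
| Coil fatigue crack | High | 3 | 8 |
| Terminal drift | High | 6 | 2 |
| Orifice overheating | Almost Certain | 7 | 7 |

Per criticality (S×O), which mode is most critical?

Criticality = Severity × Occurrence:
  Clip missing: 3 × 9 = 27
  Rotor erosion: 10 × 4 = 40
  Gear tooth corrosion: 7 × 6 = 42
  Clearance missing: 3 × 10 = 30
  Fastener degraded: 7 × 8 = 56
  Coil fatigue crack: 3 × 8 = 24
  Terminal drift: 6 × 2 = 12
  Orifice overheating: 7 × 7 = 49
Highest criticality is 56 → Fastener degraded.

Fastener degraded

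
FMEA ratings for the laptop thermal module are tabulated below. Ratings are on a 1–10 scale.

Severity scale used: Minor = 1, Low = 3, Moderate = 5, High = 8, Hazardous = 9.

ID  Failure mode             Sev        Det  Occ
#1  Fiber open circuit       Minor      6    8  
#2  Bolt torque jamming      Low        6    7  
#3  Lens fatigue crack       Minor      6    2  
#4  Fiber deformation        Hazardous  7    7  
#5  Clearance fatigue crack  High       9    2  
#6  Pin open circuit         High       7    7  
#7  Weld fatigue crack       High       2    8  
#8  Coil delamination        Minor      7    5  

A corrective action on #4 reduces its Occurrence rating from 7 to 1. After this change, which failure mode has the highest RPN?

RPN = Severity × Occurrence × Detection:
  #1: 1 × 8 × 6 = 48
  #2: 3 × 7 × 6 = 126
  #3: 1 × 2 × 6 = 12
  #4: 9 × 7 × 7 = 441
  #5: 8 × 2 × 9 = 144
  #6: 8 × 7 × 7 = 392
  #7: 8 × 8 × 2 = 128
  #8: 1 × 5 × 7 = 35
After action: #4 → 9 × 1 × 7 = 63.
Revised RPNs: #6=392, #5=144, #7=128, #2=126, #4=63, #1=48, #8=35, #3=12.
Highest is now #6 (392).

#6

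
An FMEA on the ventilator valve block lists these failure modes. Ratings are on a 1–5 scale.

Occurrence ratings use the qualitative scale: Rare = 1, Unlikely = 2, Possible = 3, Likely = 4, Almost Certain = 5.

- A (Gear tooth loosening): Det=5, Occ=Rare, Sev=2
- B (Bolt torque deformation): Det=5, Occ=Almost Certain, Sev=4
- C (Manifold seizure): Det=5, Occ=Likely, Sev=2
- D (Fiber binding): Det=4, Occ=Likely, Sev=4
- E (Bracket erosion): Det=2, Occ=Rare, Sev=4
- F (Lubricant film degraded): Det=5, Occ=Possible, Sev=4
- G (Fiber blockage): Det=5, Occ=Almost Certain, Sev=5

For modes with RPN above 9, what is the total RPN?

RPN = Severity × Occurrence × Detection:
  A: 2 × 1 × 5 = 10
  B: 4 × 5 × 5 = 100
  C: 2 × 4 × 5 = 40
  D: 4 × 4 × 4 = 64
  E: 4 × 1 × 2 = 8
  F: 4 × 3 × 5 = 60
  G: 5 × 5 × 5 = 125
RPN > 9: A (10), B (100), C (40), D (64), F (60), G (125).
Sum: 10 + 100 + 40 + 64 + 60 + 125 = 399.

399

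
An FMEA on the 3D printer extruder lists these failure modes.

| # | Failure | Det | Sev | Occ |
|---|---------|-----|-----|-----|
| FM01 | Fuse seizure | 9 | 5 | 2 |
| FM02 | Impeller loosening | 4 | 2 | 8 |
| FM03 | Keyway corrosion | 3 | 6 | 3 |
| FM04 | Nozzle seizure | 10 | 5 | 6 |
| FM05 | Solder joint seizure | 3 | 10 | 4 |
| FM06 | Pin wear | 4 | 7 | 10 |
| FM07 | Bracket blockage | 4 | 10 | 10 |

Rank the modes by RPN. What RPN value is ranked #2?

RPN = Severity × Occurrence × Detection:
  FM01: 5 × 2 × 9 = 90
  FM02: 2 × 8 × 4 = 64
  FM03: 6 × 3 × 3 = 54
  FM04: 5 × 6 × 10 = 300
  FM05: 10 × 4 × 3 = 120
  FM06: 7 × 10 × 4 = 280
  FM07: 10 × 10 × 4 = 400
Sorted descending: 400, 300, 280, 120, 90, 64, 54.
The second-highest RPN is 300 (FM04).

300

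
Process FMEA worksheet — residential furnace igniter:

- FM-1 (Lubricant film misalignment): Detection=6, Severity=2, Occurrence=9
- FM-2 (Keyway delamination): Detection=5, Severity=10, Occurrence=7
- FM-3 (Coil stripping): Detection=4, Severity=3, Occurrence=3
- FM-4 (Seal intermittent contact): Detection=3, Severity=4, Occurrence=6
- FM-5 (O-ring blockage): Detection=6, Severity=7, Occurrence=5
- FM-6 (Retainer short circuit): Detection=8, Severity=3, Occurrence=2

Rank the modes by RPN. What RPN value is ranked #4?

72

RPN = Severity × Occurrence × Detection:
  FM-1: 2 × 9 × 6 = 108
  FM-2: 10 × 7 × 5 = 350
  FM-3: 3 × 3 × 4 = 36
  FM-4: 4 × 6 × 3 = 72
  FM-5: 7 × 5 × 6 = 210
  FM-6: 3 × 2 × 8 = 48
Sorted descending: 350, 210, 108, 72, 48, 36.
The fourth-highest RPN is 72 (FM-4).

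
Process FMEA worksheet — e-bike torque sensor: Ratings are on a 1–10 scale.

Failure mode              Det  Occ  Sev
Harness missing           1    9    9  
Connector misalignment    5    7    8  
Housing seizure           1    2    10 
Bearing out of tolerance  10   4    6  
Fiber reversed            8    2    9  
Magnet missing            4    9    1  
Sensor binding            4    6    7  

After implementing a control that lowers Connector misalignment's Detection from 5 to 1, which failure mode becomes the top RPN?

RPN = Severity × Occurrence × Detection:
  Harness missing: 9 × 9 × 1 = 81
  Connector misalignment: 8 × 7 × 5 = 280
  Housing seizure: 10 × 2 × 1 = 20
  Bearing out of tolerance: 6 × 4 × 10 = 240
  Fiber reversed: 9 × 2 × 8 = 144
  Magnet missing: 1 × 9 × 4 = 36
  Sensor binding: 7 × 6 × 4 = 168
After action: Connector misalignment → 8 × 7 × 1 = 56.
Revised RPNs: Bearing out of tolerance=240, Sensor binding=168, Fiber reversed=144, Harness missing=81, Connector misalignment=56, Magnet missing=36, Housing seizure=20.
Highest is now Bearing out of tolerance (240).

Bearing out of tolerance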